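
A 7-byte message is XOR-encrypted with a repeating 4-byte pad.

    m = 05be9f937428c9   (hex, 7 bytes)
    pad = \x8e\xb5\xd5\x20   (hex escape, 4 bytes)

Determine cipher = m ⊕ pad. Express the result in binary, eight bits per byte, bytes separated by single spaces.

The 4-byte key repeats, so the effective keystream is 8e b5 d5 20 8e b5 d5.
byte 0: 00000101 xor 10001110 = 10001011
byte 1: 10111110 xor 10110101 = 00001011
byte 2: 10011111 xor 11010101 = 01001010
byte 3: 10010011 xor 00100000 = 10110011
byte 4: 01110100 xor 10001110 = 11111010
byte 5: 00101000 xor 10110101 = 10011101
byte 6: 11001001 xor 11010101 = 00011100

10001011 00001011 01001010 10110011 11111010 10011101 00011100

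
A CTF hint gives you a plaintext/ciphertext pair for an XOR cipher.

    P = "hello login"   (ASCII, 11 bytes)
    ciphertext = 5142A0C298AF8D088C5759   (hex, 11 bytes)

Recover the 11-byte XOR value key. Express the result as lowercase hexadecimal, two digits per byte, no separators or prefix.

3927ccaef78fe167eb3e37

Since ciphertext = P ⊕ key, XORing both sides with P gives key = P ⊕ ciphertext.
byte 0: 01101000 XOR 01010001 = 00111001
byte 1: 01100101 XOR 01000010 = 00100111
byte 2: 01101100 XOR 10100000 = 11001100
byte 3: 01101100 XOR 11000010 = 10101110
byte 4: 01101111 XOR 10011000 = 11110111
byte 5: 00100000 XOR 10101111 = 10001111
byte 6: 01101100 XOR 10001101 = 11100001
byte 7: 01101111 XOR 00001000 = 01100111
byte 8: 01100111 XOR 10001100 = 11101011
byte 9: 01101001 XOR 01010111 = 00111110
byte 10: 01101110 XOR 01011001 = 00110111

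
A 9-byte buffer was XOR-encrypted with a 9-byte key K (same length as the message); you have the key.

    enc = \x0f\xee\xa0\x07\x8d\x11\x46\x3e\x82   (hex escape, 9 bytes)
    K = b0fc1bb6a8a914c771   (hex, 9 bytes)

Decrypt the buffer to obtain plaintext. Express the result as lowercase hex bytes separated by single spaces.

XOR is its own inverse, so applying the key byte-wise gives the result directly.
 15 xor 176 = 191
238 xor 252 =  18
160 xor  27 = 187
  7 xor 182 = 177
141 xor 168 =  37
 17 xor 169 = 184
 70 xor  20 =  82
 62 xor 199 = 249
130 xor 113 = 243

bf 12 bb b1 25 b8 52 f9 f3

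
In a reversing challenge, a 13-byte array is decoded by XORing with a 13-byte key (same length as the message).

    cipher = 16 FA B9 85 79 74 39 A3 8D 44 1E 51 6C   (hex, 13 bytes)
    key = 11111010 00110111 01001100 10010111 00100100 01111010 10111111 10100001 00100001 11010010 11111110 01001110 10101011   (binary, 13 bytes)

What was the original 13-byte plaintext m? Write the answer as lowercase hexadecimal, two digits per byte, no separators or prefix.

XOR is its own inverse, so applying the key byte-wise gives the result directly.
byte 0: 16 XOR fa = ec
byte 1: fa XOR 37 = cd
byte 2: b9 XOR 4c = f5
byte 3: 85 XOR 97 = 12
byte 4: 79 XOR 24 = 5d
byte 5: 74 XOR 7a = 0e
byte 6: 39 XOR bf = 86
byte 7: a3 XOR a1 = 02
byte 8: 8d XOR 21 = ac
byte 9: 44 XOR d2 = 96
byte 10: 1e XOR fe = e0
byte 11: 51 XOR 4e = 1f
byte 12: 6c XOR ab = c7

eccdf5125d0e8602ac96e01fc7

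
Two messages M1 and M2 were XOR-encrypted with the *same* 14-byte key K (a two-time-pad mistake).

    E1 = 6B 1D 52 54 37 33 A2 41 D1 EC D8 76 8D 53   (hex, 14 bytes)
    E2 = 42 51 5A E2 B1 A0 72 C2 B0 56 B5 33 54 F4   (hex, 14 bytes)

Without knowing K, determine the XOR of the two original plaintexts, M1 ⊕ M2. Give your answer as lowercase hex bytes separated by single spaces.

E1 ⊕ E2 = (M1 ⊕ K) ⊕ (M2 ⊕ K) = M1 ⊕ M2 — the shared key cancels under XOR.
6b xor 42 = 29
1d xor 51 = 4c
52 xor 5a = 08
54 xor e2 = b6
37 xor b1 = 86
33 xor a0 = 93
a2 xor 72 = d0
41 xor c2 = 83
d1 xor b0 = 61
ec xor 56 = ba
d8 xor b5 = 6d
76 xor 33 = 45
8d xor 54 = d9
53 xor f4 = a7

29 4c 08 b6 86 93 d0 83 61 ba 6d 45 d9 a7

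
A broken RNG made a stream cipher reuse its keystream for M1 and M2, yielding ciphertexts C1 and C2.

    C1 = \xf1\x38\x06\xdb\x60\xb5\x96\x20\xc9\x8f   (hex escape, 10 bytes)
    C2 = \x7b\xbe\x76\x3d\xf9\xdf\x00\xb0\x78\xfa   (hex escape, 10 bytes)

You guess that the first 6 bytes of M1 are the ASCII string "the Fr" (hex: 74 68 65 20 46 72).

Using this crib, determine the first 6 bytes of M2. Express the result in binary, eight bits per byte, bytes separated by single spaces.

11111110 11101110 00010101 11000110 11011111 00011000

First, C1 ⊕ C2 = (M1 ⊕ K) ⊕ (M2 ⊕ K) = M1 ⊕ M2, so the key drops out. Then M2 = (M1 ⊕ M2) ⊕ M1 over the first 6 bytes.
byte 0: (f1 XOR 7b) XOR 74 = 8a XOR 74 = fe
byte 1: (38 XOR be) XOR 68 = 86 XOR 68 = ee
byte 2: (06 XOR 76) XOR 65 = 70 XOR 65 = 15
byte 3: (db XOR 3d) XOR 20 = e6 XOR 20 = c6
byte 4: (60 XOR f9) XOR 46 = 99 XOR 46 = df
byte 5: (b5 XOR df) XOR 72 = 6a XOR 72 = 18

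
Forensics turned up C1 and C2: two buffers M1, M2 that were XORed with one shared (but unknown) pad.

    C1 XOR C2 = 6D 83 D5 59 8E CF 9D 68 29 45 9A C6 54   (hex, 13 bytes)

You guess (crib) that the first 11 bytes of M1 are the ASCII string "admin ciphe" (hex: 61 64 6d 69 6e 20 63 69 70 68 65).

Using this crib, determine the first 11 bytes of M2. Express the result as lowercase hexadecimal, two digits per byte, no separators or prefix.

Since C1 ⊕ C2 = M1 ⊕ M2, XORing with the guessed M1 bytes yields the corresponding M2 bytes: M2 = (C1 ⊕ C2) ⊕ M1.
byte 0: 6d XOR 61 = 0c
byte 1: 83 XOR 64 = e7
byte 2: d5 XOR 6d = b8
byte 3: 59 XOR 69 = 30
byte 4: 8e XOR 6e = e0
byte 5: cf XOR 20 = ef
byte 6: 9d XOR 63 = fe
byte 7: 68 XOR 69 = 01
byte 8: 29 XOR 70 = 59
byte 9: 45 XOR 68 = 2d
byte 10: 9a XOR 65 = ff

0ce7b830e0effe01592dff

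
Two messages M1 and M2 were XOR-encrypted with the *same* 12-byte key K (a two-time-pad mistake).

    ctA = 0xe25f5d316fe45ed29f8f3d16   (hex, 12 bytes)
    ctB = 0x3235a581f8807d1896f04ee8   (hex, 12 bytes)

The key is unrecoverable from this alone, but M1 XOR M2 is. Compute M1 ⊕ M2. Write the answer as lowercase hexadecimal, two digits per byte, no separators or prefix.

d06af8b0976423ca097f73fe

ctA ⊕ ctB = (M1 ⊕ K) ⊕ (M2 ⊕ K) = M1 ⊕ M2 — the shared key cancels under XOR.
11100010 ⊕ 00110010 = 11010000
01011111 ⊕ 00110101 = 01101010
01011101 ⊕ 10100101 = 11111000
00110001 ⊕ 10000001 = 10110000
01101111 ⊕ 11111000 = 10010111
11100100 ⊕ 10000000 = 01100100
01011110 ⊕ 01111101 = 00100011
11010010 ⊕ 00011000 = 11001010
10011111 ⊕ 10010110 = 00001001
10001111 ⊕ 11110000 = 01111111
00111101 ⊕ 01001110 = 01110011
00010110 ⊕ 11101000 = 11111110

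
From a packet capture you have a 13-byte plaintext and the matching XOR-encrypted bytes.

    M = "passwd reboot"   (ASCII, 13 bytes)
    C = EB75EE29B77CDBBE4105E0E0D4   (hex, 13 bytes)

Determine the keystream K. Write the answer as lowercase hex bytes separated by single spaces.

9b 14 9d 5a c0 18 fb cc 24 67 8f 8f a0

Since C = M ⊕ K, XORing both sides with M gives K = M ⊕ C.
112 XOR 235 = 155
 97 XOR 117 =  20
115 XOR 238 = 157
115 XOR  41 =  90
119 XOR 183 = 192
100 XOR 124 =  24
 32 XOR 219 = 251
114 XOR 190 = 204
101 XOR  65 =  36
 98 XOR   5 = 103
111 XOR 224 = 143
111 XOR 224 = 143
116 XOR 212 = 160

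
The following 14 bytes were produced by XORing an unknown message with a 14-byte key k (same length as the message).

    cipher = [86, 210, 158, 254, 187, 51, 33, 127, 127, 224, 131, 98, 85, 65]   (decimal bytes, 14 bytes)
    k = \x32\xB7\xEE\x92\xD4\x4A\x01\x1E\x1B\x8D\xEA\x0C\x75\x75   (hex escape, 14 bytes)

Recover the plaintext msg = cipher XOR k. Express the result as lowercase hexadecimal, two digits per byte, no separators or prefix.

01010110 ^ 00110010 = 01100100
11010010 ^ 10110111 = 01100101
10011110 ^ 11101110 = 01110000
11111110 ^ 10010010 = 01101100
10111011 ^ 11010100 = 01101111
00110011 ^ 01001010 = 01111001
00100001 ^ 00000001 = 00100000
01111111 ^ 00011110 = 01100001
01111111 ^ 00011011 = 01100100
11100000 ^ 10001101 = 01101101
10000011 ^ 11101010 = 01101001
01100010 ^ 00001100 = 01101110
01010101 ^ 01110101 = 00100000
01000001 ^ 01110101 = 00110100

6465706c6f792061646d696e2034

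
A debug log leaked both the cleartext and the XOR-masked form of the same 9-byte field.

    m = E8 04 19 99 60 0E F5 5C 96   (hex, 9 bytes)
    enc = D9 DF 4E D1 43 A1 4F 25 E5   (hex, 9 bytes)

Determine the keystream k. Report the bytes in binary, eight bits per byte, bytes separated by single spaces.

Since enc = m ⊕ k, XORing both sides with m gives k = m ⊕ enc.
e8 xor d9 = 31
04 xor df = db
19 xor 4e = 57
99 xor d1 = 48
60 xor 43 = 23
0e xor a1 = af
f5 xor 4f = ba
5c xor 25 = 79
96 xor e5 = 73

00110001 11011011 01010111 01001000 00100011 10101111 10111010 01111001 01110011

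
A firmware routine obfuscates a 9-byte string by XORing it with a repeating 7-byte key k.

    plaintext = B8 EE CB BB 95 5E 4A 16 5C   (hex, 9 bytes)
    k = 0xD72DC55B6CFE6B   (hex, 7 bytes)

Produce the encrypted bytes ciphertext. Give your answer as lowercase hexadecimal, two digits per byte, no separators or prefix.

6fc30ee0f9a021c171

The 7-byte key repeats, so the effective keystream is d7 2d c5 5b 6c fe 6b d7 2d.
byte 0: b8 xor d7 = 6f
byte 1: ee xor 2d = c3
byte 2: cb xor c5 = 0e
byte 3: bb xor 5b = e0
byte 4: 95 xor 6c = f9
byte 5: 5e xor fe = a0
byte 6: 4a xor 6b = 21
byte 7: 16 xor d7 = c1
byte 8: 5c xor 2d = 71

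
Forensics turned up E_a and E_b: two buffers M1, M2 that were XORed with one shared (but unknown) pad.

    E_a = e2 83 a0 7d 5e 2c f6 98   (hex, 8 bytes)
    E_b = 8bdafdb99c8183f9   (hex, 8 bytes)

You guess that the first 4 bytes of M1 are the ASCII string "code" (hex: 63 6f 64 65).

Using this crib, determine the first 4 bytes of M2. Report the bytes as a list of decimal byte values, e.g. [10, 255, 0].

[10, 54, 57, 161]

First, E_a ⊕ E_b = (M1 ⊕ K) ⊕ (M2 ⊕ K) = M1 ⊕ M2, so the key drops out. Then M2 = (M1 ⊕ M2) ⊕ M1 over the first 4 bytes.
byte 0: (e2 ^ 8b) ^ 63 = 69 ^ 63 = 0a
byte 1: (83 ^ da) ^ 6f = 59 ^ 6f = 36
byte 2: (a0 ^ fd) ^ 64 = 5d ^ 64 = 39
byte 3: (7d ^ b9) ^ 65 = c4 ^ 65 = a1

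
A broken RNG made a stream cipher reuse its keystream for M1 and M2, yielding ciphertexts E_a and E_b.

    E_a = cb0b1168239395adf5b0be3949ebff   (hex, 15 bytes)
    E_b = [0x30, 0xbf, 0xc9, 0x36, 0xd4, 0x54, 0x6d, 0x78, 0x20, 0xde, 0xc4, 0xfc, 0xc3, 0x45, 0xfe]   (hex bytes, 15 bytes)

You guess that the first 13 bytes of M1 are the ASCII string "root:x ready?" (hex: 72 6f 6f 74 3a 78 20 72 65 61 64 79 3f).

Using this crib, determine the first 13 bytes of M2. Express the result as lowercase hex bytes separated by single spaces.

First, E_a ⊕ E_b = (M1 ⊕ K) ⊕ (M2 ⊕ K) = M1 ⊕ M2, so the key drops out. Then M2 = (M1 ⊕ M2) ⊕ M1 over the first 13 bytes.
byte 0: (cb ⊕ 30) ⊕ 72 = fb ⊕ 72 = 89
byte 1: (0b ⊕ bf) ⊕ 6f = b4 ⊕ 6f = db
byte 2: (11 ⊕ c9) ⊕ 6f = d8 ⊕ 6f = b7
byte 3: (68 ⊕ 36) ⊕ 74 = 5e ⊕ 74 = 2a
byte 4: (23 ⊕ d4) ⊕ 3a = f7 ⊕ 3a = cd
byte 5: (93 ⊕ 54) ⊕ 78 = c7 ⊕ 78 = bf
byte 6: (95 ⊕ 6d) ⊕ 20 = f8 ⊕ 20 = d8
byte 7: (ad ⊕ 78) ⊕ 72 = d5 ⊕ 72 = a7
byte 8: (f5 ⊕ 20) ⊕ 65 = d5 ⊕ 65 = b0
byte 9: (b0 ⊕ de) ⊕ 61 = 6e ⊕ 61 = 0f
byte 10: (be ⊕ c4) ⊕ 64 = 7a ⊕ 64 = 1e
byte 11: (39 ⊕ fc) ⊕ 79 = c5 ⊕ 79 = bc
byte 12: (49 ⊕ c3) ⊕ 3f = 8a ⊕ 3f = b5

89 db b7 2a cd bf d8 a7 b0 0f 1e bc b5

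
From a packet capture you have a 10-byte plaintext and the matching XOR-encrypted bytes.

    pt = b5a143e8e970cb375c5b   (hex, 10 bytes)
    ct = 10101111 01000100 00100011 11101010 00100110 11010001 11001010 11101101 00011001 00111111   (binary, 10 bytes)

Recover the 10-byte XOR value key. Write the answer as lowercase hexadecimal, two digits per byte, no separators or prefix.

1ae56002cfa101da4564

Since ct = pt ⊕ key, XORing both sides with pt gives key = pt ⊕ ct.
byte 0: b5 xor af = 1a
byte 1: a1 xor 44 = e5
byte 2: 43 xor 23 = 60
byte 3: e8 xor ea = 02
byte 4: e9 xor 26 = cf
byte 5: 70 xor d1 = a1
byte 6: cb xor ca = 01
byte 7: 37 xor ed = da
byte 8: 5c xor 19 = 45
byte 9: 5b xor 3f = 64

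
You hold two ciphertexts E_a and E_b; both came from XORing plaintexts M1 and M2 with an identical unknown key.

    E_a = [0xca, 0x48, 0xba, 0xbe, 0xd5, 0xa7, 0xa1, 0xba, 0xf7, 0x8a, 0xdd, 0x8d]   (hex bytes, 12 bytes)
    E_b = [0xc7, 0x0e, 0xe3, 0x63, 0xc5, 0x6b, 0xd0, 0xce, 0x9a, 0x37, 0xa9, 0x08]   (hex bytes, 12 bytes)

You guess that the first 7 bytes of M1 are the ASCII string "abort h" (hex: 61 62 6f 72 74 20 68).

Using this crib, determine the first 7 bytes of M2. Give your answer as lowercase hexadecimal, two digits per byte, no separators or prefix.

6c2436af64ec19

First, E_a ⊕ E_b = (M1 ⊕ K) ⊕ (M2 ⊕ K) = M1 ⊕ M2, so the key drops out. Then M2 = (M1 ⊕ M2) ⊕ M1 over the first 7 bytes.
byte 0: (ca XOR c7) XOR 61 = 0d XOR 61 = 6c
byte 1: (48 XOR 0e) XOR 62 = 46 XOR 62 = 24
byte 2: (ba XOR e3) XOR 6f = 59 XOR 6f = 36
byte 3: (be XOR 63) XOR 72 = dd XOR 72 = af
byte 4: (d5 XOR c5) XOR 74 = 10 XOR 74 = 64
byte 5: (a7 XOR 6b) XOR 20 = cc XOR 20 = ec
byte 6: (a1 XOR d0) XOR 68 = 71 XOR 68 = 19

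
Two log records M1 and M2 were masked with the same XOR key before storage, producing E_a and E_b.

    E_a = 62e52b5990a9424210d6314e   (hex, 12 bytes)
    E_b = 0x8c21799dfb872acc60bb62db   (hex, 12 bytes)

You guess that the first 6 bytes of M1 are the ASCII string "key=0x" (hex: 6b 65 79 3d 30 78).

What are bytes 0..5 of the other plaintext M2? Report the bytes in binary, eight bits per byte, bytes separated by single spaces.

10000101 10100001 00101011 11111001 01011011 01010110

First, E_a ⊕ E_b = (M1 ⊕ K) ⊕ (M2 ⊕ K) = M1 ⊕ M2, so the key drops out. Then M2 = (M1 ⊕ M2) ⊕ M1 over the first 6 bytes.
byte 0: (62 XOR 8c) XOR 6b = ee XOR 6b = 85
byte 1: (e5 XOR 21) XOR 65 = c4 XOR 65 = a1
byte 2: (2b XOR 79) XOR 79 = 52 XOR 79 = 2b
byte 3: (59 XOR 9d) XOR 3d = c4 XOR 3d = f9
byte 4: (90 XOR fb) XOR 30 = 6b XOR 30 = 5b
byte 5: (a9 XOR 87) XOR 78 = 2e XOR 78 = 56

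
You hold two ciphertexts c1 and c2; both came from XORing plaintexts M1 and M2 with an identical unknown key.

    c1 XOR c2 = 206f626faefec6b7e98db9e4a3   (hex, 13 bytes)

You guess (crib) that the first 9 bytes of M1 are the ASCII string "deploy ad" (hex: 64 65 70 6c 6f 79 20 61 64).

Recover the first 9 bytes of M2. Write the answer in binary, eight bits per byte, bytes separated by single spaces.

01000100 00001010 00010010 00000011 11000001 10000111 11100110 11010110 10001101

Since c1 ⊕ c2 = M1 ⊕ M2, XORing with the guessed M1 bytes yields the corresponding M2 bytes: M2 = (c1 ⊕ c2) ⊕ M1.
byte 0: 20 XOR 64 = 44
byte 1: 6f XOR 65 = 0a
byte 2: 62 XOR 70 = 12
byte 3: 6f XOR 6c = 03
byte 4: ae XOR 6f = c1
byte 5: fe XOR 79 = 87
byte 6: c6 XOR 20 = e6
byte 7: b7 XOR 61 = d6
byte 8: e9 XOR 64 = 8d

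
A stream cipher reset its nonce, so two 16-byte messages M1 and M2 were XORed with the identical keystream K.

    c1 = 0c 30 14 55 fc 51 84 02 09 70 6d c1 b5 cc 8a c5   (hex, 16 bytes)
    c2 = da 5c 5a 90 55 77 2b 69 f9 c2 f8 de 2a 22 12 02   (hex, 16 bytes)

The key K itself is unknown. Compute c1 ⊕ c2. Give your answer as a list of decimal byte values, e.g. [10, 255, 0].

[214, 108, 78, 197, 169, 38, 175, 107, 240, 178, 149, 31, 159, 238, 152, 199]

c1 ⊕ c2 = (M1 ⊕ K) ⊕ (M2 ⊕ K) = M1 ⊕ M2 — the shared key cancels under XOR.
byte 0: 0c ⊕ da = d6
byte 1: 30 ⊕ 5c = 6c
byte 2: 14 ⊕ 5a = 4e
byte 3: 55 ⊕ 90 = c5
byte 4: fc ⊕ 55 = a9
byte 5: 51 ⊕ 77 = 26
byte 6: 84 ⊕ 2b = af
byte 7: 02 ⊕ 69 = 6b
byte 8: 09 ⊕ f9 = f0
byte 9: 70 ⊕ c2 = b2
byte 10: 6d ⊕ f8 = 95
byte 11: c1 ⊕ de = 1f
byte 12: b5 ⊕ 2a = 9f
byte 13: cc ⊕ 22 = ee
byte 14: 8a ⊕ 12 = 98
byte 15: c5 ⊕ 02 = c7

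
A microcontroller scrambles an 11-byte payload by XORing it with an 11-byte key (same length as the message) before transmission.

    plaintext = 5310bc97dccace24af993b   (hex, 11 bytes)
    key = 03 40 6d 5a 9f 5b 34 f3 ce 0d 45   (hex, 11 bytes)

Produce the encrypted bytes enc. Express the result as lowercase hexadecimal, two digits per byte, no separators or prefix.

5050d1cd4391fad761947e

53 ^ 03 = 50
10 ^ 40 = 50
bc ^ 6d = d1
97 ^ 5a = cd
dc ^ 9f = 43
ca ^ 5b = 91
ce ^ 34 = fa
24 ^ f3 = d7
af ^ ce = 61
99 ^ 0d = 94
3b ^ 45 = 7e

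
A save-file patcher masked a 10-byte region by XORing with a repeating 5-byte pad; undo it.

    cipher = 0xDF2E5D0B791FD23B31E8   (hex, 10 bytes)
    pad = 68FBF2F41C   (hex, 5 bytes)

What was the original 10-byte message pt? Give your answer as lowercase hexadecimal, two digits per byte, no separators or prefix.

The 5-byte key repeats, so the effective keystream is 68 fb f2 f4 1c 68 fb f2 f4 1c.
byte 0: 223 ^ 104 = 183
byte 1:  46 ^ 251 = 213
byte 2:  93 ^ 242 = 175
byte 3:  11 ^ 244 = 255
byte 4: 121 ^  28 = 101
byte 5:  31 ^ 104 = 119
byte 6: 210 ^ 251 =  41
byte 7:  59 ^ 242 = 201
byte 8:  49 ^ 244 = 197
byte 9: 232 ^  28 = 244

b7d5afff657729c9c5f4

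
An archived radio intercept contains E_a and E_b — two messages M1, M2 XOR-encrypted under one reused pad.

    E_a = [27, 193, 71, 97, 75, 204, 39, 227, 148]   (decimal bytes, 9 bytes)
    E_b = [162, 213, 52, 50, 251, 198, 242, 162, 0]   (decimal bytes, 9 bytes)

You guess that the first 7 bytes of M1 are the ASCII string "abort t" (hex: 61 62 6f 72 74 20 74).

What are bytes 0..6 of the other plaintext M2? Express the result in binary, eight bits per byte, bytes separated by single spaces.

11011000 01110110 00011100 00100001 11000100 00101010 10100001

First, E_a ⊕ E_b = (M1 ⊕ K) ⊕ (M2 ⊕ K) = M1 ⊕ M2, so the key drops out. Then M2 = (M1 ⊕ M2) ⊕ M1 over the first 7 bytes.
byte 0: (1b ⊕ a2) ⊕ 61 = b9 ⊕ 61 = d8
byte 1: (c1 ⊕ d5) ⊕ 62 = 14 ⊕ 62 = 76
byte 2: (47 ⊕ 34) ⊕ 6f = 73 ⊕ 6f = 1c
byte 3: (61 ⊕ 32) ⊕ 72 = 53 ⊕ 72 = 21
byte 4: (4b ⊕ fb) ⊕ 74 = b0 ⊕ 74 = c4
byte 5: (cc ⊕ c6) ⊕ 20 = 0a ⊕ 20 = 2a
byte 6: (27 ⊕ f2) ⊕ 74 = d5 ⊕ 74 = a1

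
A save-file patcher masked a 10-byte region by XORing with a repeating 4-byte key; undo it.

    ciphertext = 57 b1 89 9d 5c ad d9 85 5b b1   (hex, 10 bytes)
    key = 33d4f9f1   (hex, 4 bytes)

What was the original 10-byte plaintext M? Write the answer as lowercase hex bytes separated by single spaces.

The 4-byte key repeats, so the effective keystream is 33 d4 f9 f1 33 d4 f9 f1 33 d4.
byte 0: 57 ^ 33 = 64
byte 1: b1 ^ d4 = 65
byte 2: 89 ^ f9 = 70
byte 3: 9d ^ f1 = 6c
byte 4: 5c ^ 33 = 6f
byte 5: ad ^ d4 = 79
byte 6: d9 ^ f9 = 20
byte 7: 85 ^ f1 = 74
byte 8: 5b ^ 33 = 68
byte 9: b1 ^ d4 = 65

64 65 70 6c 6f 79 20 74 68 65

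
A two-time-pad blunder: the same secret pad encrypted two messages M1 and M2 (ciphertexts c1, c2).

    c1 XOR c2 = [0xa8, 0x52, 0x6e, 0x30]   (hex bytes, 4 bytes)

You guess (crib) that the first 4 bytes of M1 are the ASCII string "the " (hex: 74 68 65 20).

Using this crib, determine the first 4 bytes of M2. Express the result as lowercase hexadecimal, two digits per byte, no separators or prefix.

Since c1 ⊕ c2 = M1 ⊕ M2, XORing with the guessed M1 bytes yields the corresponding M2 bytes: M2 = (c1 ⊕ c2) ⊕ M1.
byte 0: a8 ⊕ 74 = dc
byte 1: 52 ⊕ 68 = 3a
byte 2: 6e ⊕ 65 = 0b
byte 3: 30 ⊕ 20 = 10

dc3a0b10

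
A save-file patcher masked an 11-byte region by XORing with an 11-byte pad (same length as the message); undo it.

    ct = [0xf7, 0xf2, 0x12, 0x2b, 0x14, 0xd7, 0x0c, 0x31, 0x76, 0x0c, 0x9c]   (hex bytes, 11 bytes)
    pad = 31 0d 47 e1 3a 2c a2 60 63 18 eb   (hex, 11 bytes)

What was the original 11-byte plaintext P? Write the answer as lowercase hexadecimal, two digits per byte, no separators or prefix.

byte 0: f7 ^ 31 = c6
byte 1: f2 ^ 0d = ff
byte 2: 12 ^ 47 = 55
byte 3: 2b ^ e1 = ca
byte 4: 14 ^ 3a = 2e
byte 5: d7 ^ 2c = fb
byte 6: 0c ^ a2 = ae
byte 7: 31 ^ 60 = 51
byte 8: 76 ^ 63 = 15
byte 9: 0c ^ 18 = 14
byte 10: 9c ^ eb = 77

c6ff55ca2efbae51151477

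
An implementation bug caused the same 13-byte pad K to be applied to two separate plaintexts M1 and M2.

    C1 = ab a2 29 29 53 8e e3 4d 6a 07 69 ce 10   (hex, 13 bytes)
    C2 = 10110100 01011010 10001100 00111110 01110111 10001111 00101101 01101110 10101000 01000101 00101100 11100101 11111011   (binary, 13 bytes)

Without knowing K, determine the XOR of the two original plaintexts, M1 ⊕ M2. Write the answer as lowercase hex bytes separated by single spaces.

1f f8 a5 17 24 01 ce 23 c2 42 45 2b eb

C1 ⊕ C2 = (M1 ⊕ K) ⊕ (M2 ⊕ K) = M1 ⊕ M2 — the shared key cancels under XOR.
ab ⊕ b4 = 1f
a2 ⊕ 5a = f8
29 ⊕ 8c = a5
29 ⊕ 3e = 17
53 ⊕ 77 = 24
8e ⊕ 8f = 01
e3 ⊕ 2d = ce
4d ⊕ 6e = 23
6a ⊕ a8 = c2
07 ⊕ 45 = 42
69 ⊕ 2c = 45
ce ⊕ e5 = 2b
10 ⊕ fb = eb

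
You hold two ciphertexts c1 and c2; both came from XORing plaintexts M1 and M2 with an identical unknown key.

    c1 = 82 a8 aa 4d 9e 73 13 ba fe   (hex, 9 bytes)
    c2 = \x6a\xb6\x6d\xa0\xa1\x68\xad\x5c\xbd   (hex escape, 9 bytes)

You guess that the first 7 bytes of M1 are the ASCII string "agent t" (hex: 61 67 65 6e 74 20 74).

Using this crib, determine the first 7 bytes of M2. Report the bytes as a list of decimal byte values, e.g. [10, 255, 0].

First, c1 ⊕ c2 = (M1 ⊕ K) ⊕ (M2 ⊕ K) = M1 ⊕ M2, so the key drops out. Then M2 = (M1 ⊕ M2) ⊕ M1 over the first 7 bytes.
byte 0: (82 XOR 6a) XOR 61 = e8 XOR 61 = 89
byte 1: (a8 XOR b6) XOR 67 = 1e XOR 67 = 79
byte 2: (aa XOR 6d) XOR 65 = c7 XOR 65 = a2
byte 3: (4d XOR a0) XOR 6e = ed XOR 6e = 83
byte 4: (9e XOR a1) XOR 74 = 3f XOR 74 = 4b
byte 5: (73 XOR 68) XOR 20 = 1b XOR 20 = 3b
byte 6: (13 XOR ad) XOR 74 = be XOR 74 = ca

[137, 121, 162, 131, 75, 59, 202]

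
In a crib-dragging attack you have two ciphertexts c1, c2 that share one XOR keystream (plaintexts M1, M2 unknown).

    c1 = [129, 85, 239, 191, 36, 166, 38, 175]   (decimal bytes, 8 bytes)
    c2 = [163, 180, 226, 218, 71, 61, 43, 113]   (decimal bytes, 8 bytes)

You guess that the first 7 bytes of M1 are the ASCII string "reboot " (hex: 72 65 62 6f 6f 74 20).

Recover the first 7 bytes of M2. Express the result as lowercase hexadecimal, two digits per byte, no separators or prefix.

50846f0a0cef2d

First, c1 ⊕ c2 = (M1 ⊕ K) ⊕ (M2 ⊕ K) = M1 ⊕ M2, so the key drops out. Then M2 = (M1 ⊕ M2) ⊕ M1 over the first 7 bytes.
byte 0: (81 xor a3) xor 72 = 22 xor 72 = 50
byte 1: (55 xor b4) xor 65 = e1 xor 65 = 84
byte 2: (ef xor e2) xor 62 = 0d xor 62 = 6f
byte 3: (bf xor da) xor 6f = 65 xor 6f = 0a
byte 4: (24 xor 47) xor 6f = 63 xor 6f = 0c
byte 5: (a6 xor 3d) xor 74 = 9b xor 74 = ef
byte 6: (26 xor 2b) xor 20 = 0d xor 20 = 2d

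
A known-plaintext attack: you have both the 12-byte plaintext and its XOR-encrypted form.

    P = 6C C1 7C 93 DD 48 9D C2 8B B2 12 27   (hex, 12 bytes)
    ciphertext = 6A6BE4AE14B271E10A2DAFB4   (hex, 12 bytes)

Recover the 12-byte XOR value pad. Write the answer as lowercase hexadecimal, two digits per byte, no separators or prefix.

Since ciphertext = P ⊕ pad, XORing both sides with P gives pad = P ⊕ ciphertext.
01101100 XOR 01101010 = 00000110
11000001 XOR 01101011 = 10101010
01111100 XOR 11100100 = 10011000
10010011 XOR 10101110 = 00111101
11011101 XOR 00010100 = 11001001
01001000 XOR 10110010 = 11111010
10011101 XOR 01110001 = 11101100
11000010 XOR 11100001 = 00100011
10001011 XOR 00001010 = 10000001
10110010 XOR 00101101 = 10011111
00010010 XOR 10101111 = 10111101
00100111 XOR 10110100 = 10010011

06aa983dc9faec23819fbd93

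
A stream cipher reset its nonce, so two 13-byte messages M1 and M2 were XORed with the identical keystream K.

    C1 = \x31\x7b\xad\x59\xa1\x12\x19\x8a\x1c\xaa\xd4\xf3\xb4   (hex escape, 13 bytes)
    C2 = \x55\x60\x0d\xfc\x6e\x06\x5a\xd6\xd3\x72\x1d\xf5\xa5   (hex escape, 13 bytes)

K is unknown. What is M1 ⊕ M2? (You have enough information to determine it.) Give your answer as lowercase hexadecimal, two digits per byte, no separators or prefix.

C1 ⊕ C2 = (M1 ⊕ K) ⊕ (M2 ⊕ K) = M1 ⊕ M2 — the shared key cancels under XOR.
31 ⊕ 55 = 64
7b ⊕ 60 = 1b
ad ⊕ 0d = a0
59 ⊕ fc = a5
a1 ⊕ 6e = cf
12 ⊕ 06 = 14
19 ⊕ 5a = 43
8a ⊕ d6 = 5c
1c ⊕ d3 = cf
aa ⊕ 72 = d8
d4 ⊕ 1d = c9
f3 ⊕ f5 = 06
b4 ⊕ a5 = 11

641ba0a5cf14435ccfd8c90611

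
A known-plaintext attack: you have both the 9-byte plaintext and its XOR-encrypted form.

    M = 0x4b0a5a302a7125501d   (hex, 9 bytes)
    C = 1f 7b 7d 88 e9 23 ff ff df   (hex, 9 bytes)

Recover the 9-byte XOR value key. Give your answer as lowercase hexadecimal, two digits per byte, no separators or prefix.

Since C = M ⊕ key, XORing both sides with M gives key = M ⊕ C.
4b XOR 1f = 54
0a XOR 7b = 71
5a XOR 7d = 27
30 XOR 88 = b8
2a XOR e9 = c3
71 XOR 23 = 52
25 XOR ff = da
50 XOR ff = af
1d XOR df = c2

547127b8c352daafc2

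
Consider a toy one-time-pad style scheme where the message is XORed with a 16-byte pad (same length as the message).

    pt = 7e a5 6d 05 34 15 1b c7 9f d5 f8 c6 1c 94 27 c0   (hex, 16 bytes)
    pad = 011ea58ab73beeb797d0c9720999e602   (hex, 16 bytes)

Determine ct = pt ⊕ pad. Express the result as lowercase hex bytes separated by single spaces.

7f bb c8 8f 83 2e f5 70 08 05 31 b4 15 0d c1 c2

XOR is its own inverse, so applying the key byte-wise gives the result directly.
byte 0: 126 XOR   1 = 127
byte 1: 165 XOR  30 = 187
byte 2: 109 XOR 165 = 200
byte 3:   5 XOR 138 = 143
byte 4:  52 XOR 183 = 131
byte 5:  21 XOR  59 =  46
byte 6:  27 XOR 238 = 245
byte 7: 199 XOR 183 = 112
byte 8: 159 XOR 151 =   8
byte 9: 213 XOR 208 =   5
byte 10: 248 XOR 201 =  49
byte 11: 198 XOR 114 = 180
byte 12:  28 XOR   9 =  21
byte 13: 148 XOR 153 =  13
byte 14:  39 XOR 230 = 193
byte 15: 192 XOR   2 = 194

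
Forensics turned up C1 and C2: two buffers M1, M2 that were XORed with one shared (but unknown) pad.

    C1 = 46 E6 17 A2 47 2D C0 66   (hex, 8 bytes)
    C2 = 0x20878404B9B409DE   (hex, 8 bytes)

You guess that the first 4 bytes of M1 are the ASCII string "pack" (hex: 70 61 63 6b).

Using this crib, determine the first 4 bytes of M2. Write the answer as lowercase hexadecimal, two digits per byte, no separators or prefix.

1600f0cd

First, C1 ⊕ C2 = (M1 ⊕ K) ⊕ (M2 ⊕ K) = M1 ⊕ M2, so the key drops out. Then M2 = (M1 ⊕ M2) ⊕ M1 over the first 4 bytes.
byte 0: (46 ⊕ 20) ⊕ 70 = 66 ⊕ 70 = 16
byte 1: (e6 ⊕ 87) ⊕ 61 = 61 ⊕ 61 = 00
byte 2: (17 ⊕ 84) ⊕ 63 = 93 ⊕ 63 = f0
byte 3: (a2 ⊕ 04) ⊕ 6b = a6 ⊕ 6b = cd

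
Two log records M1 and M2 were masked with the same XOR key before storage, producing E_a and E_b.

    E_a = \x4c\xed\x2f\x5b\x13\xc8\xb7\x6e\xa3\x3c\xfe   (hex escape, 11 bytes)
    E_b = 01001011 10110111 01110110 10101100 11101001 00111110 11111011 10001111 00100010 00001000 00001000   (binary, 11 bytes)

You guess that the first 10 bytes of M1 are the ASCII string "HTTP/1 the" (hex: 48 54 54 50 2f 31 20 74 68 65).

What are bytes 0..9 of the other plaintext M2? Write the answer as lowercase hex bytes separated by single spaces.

4f 0e 0d a7 d5 c7 6c 95 e9 51

First, E_a ⊕ E_b = (M1 ⊕ K) ⊕ (M2 ⊕ K) = M1 ⊕ M2, so the key drops out. Then M2 = (M1 ⊕ M2) ⊕ M1 over the first 10 bytes.
byte 0: (4c ^ 4b) ^ 48 = 07 ^ 48 = 4f
byte 1: (ed ^ b7) ^ 54 = 5a ^ 54 = 0e
byte 2: (2f ^ 76) ^ 54 = 59 ^ 54 = 0d
byte 3: (5b ^ ac) ^ 50 = f7 ^ 50 = a7
byte 4: (13 ^ e9) ^ 2f = fa ^ 2f = d5
byte 5: (c8 ^ 3e) ^ 31 = f6 ^ 31 = c7
byte 6: (b7 ^ fb) ^ 20 = 4c ^ 20 = 6c
byte 7: (6e ^ 8f) ^ 74 = e1 ^ 74 = 95
byte 8: (a3 ^ 22) ^ 68 = 81 ^ 68 = e9
byte 9: (3c ^ 08) ^ 65 = 34 ^ 65 = 51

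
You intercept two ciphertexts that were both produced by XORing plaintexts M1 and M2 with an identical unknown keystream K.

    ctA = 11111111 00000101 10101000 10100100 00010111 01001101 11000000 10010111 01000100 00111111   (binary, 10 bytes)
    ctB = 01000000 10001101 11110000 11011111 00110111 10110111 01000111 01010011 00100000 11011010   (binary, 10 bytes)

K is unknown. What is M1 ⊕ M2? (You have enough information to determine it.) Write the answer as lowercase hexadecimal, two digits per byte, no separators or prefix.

ctA ⊕ ctB = (M1 ⊕ K) ⊕ (M2 ⊕ K) = M1 ⊕ M2 — the shared key cancels under XOR.
ff xor 40 = bf
05 xor 8d = 88
a8 xor f0 = 58
a4 xor df = 7b
17 xor 37 = 20
4d xor b7 = fa
c0 xor 47 = 87
97 xor 53 = c4
44 xor 20 = 64
3f xor da = e5

bf88587b20fa87c464e5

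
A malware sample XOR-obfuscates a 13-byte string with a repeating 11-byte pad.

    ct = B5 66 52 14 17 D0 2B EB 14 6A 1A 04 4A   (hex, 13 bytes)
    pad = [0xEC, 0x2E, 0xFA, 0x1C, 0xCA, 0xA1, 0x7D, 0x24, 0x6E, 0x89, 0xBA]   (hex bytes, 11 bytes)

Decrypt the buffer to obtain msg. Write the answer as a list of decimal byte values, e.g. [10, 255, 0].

[89, 72, 168, 8, 221, 113, 86, 207, 122, 227, 160, 232, 100]

The 11-byte key repeats, so the effective keystream is ec 2e fa 1c ca a1 7d 24 6e 89 ba ec 2e.
byte 0: b5 xor ec = 59
byte 1: 66 xor 2e = 48
byte 2: 52 xor fa = a8
byte 3: 14 xor 1c = 08
byte 4: 17 xor ca = dd
byte 5: d0 xor a1 = 71
byte 6: 2b xor 7d = 56
byte 7: eb xor 24 = cf
byte 8: 14 xor 6e = 7a
byte 9: 6a xor 89 = e3
byte 10: 1a xor ba = a0
byte 11: 04 xor ec = e8
byte 12: 4a xor 2e = 64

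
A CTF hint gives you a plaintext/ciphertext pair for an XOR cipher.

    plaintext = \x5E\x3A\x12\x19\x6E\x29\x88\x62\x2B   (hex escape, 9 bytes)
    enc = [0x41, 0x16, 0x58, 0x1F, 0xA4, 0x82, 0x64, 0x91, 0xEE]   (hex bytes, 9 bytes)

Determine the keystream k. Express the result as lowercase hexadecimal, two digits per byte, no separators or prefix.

1f2c4a06caabecf3c5

Since enc = plaintext ⊕ k, XORing both sides with plaintext gives k = plaintext ⊕ enc.
5e XOR 41 = 1f
3a XOR 16 = 2c
12 XOR 58 = 4a
19 XOR 1f = 06
6e XOR a4 = ca
29 XOR 82 = ab
88 XOR 64 = ec
62 XOR 91 = f3
2b XOR ee = c5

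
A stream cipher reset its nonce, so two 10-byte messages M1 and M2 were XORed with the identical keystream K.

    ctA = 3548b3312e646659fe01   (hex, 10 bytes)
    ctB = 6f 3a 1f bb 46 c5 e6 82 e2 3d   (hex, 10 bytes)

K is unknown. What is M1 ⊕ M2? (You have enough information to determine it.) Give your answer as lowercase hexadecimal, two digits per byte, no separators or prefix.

ctA ⊕ ctB = (M1 ⊕ K) ⊕ (M2 ⊕ K) = M1 ⊕ M2 — the shared key cancels under XOR.
35 ^ 6f = 5a
48 ^ 3a = 72
b3 ^ 1f = ac
31 ^ bb = 8a
2e ^ 46 = 68
64 ^ c5 = a1
66 ^ e6 = 80
59 ^ 82 = db
fe ^ e2 = 1c
01 ^ 3d = 3c

5a72ac8a68a180db1c3c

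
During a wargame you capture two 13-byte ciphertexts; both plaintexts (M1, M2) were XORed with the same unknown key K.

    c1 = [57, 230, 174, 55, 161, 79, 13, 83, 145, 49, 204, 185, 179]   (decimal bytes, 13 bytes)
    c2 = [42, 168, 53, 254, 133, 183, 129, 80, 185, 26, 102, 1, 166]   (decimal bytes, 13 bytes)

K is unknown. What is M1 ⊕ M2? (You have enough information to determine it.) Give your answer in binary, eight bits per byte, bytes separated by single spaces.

00010011 01001110 10011011 11001001 00100100 11111000 10001100 00000011 00101000 00101011 10101010 10111000 00010101

c1 ⊕ c2 = (M1 ⊕ K) ⊕ (M2 ⊕ K) = M1 ⊕ M2 — the shared key cancels under XOR.
39 ⊕ 2a = 13
e6 ⊕ a8 = 4e
ae ⊕ 35 = 9b
37 ⊕ fe = c9
a1 ⊕ 85 = 24
4f ⊕ b7 = f8
0d ⊕ 81 = 8c
53 ⊕ 50 = 03
91 ⊕ b9 = 28
31 ⊕ 1a = 2b
cc ⊕ 66 = aa
b9 ⊕ 01 = b8
b3 ⊕ a6 = 15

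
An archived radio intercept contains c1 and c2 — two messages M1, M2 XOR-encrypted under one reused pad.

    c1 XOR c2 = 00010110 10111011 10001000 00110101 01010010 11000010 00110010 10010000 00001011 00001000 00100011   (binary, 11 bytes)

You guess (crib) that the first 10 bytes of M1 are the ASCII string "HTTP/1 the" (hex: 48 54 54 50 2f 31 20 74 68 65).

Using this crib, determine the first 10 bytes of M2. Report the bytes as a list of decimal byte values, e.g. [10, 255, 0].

Since c1 ⊕ c2 = M1 ⊕ M2, XORing with the guessed M1 bytes yields the corresponding M2 bytes: M2 = (c1 ⊕ c2) ⊕ M1.
16 XOR 48 = 5e
bb XOR 54 = ef
88 XOR 54 = dc
35 XOR 50 = 65
52 XOR 2f = 7d
c2 XOR 31 = f3
32 XOR 20 = 12
90 XOR 74 = e4
0b XOR 68 = 63
08 XOR 65 = 6d

[94, 239, 220, 101, 125, 243, 18, 228, 99, 109]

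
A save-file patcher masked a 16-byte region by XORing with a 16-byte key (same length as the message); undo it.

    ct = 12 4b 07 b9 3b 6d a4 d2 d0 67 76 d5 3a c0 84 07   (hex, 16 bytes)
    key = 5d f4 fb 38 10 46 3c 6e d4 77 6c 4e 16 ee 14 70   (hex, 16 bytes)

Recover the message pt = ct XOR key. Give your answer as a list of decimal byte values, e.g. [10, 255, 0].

[79, 191, 252, 129, 43, 43, 152, 188, 4, 16, 26, 155, 44, 46, 144, 119]

byte 0:  18 ^  93 =  79
byte 1:  75 ^ 244 = 191
byte 2:   7 ^ 251 = 252
byte 3: 185 ^  56 = 129
byte 4:  59 ^  16 =  43
byte 5: 109 ^  70 =  43
byte 6: 164 ^  60 = 152
byte 7: 210 ^ 110 = 188
byte 8: 208 ^ 212 =   4
byte 9: 103 ^ 119 =  16
byte 10: 118 ^ 108 =  26
byte 11: 213 ^  78 = 155
byte 12:  58 ^  22 =  44
byte 13: 192 ^ 238 =  46
byte 14: 132 ^  20 = 144
byte 15:   7 ^ 112 = 119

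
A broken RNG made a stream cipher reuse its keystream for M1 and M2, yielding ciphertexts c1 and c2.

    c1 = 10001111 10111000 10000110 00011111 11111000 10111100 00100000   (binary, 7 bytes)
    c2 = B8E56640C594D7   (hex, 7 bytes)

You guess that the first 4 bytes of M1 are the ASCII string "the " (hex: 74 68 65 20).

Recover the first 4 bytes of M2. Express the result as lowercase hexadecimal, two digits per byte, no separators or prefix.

First, c1 ⊕ c2 = (M1 ⊕ K) ⊕ (M2 ⊕ K) = M1 ⊕ M2, so the key drops out. Then M2 = (M1 ⊕ M2) ⊕ M1 over the first 4 bytes.
byte 0: (8f ^ b8) ^ 74 = 37 ^ 74 = 43
byte 1: (b8 ^ e5) ^ 68 = 5d ^ 68 = 35
byte 2: (86 ^ 66) ^ 65 = e0 ^ 65 = 85
byte 3: (1f ^ 40) ^ 20 = 5f ^ 20 = 7f

4335857f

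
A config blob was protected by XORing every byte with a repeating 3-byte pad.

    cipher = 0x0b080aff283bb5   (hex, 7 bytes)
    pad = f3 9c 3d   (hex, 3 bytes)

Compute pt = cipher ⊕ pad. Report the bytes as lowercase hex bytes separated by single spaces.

The 3-byte key repeats, so the effective keystream is f3 9c 3d f3 9c 3d f3.
byte 0: 0b XOR f3 = f8
byte 1: 08 XOR 9c = 94
byte 2: 0a XOR 3d = 37
byte 3: ff XOR f3 = 0c
byte 4: 28 XOR 9c = b4
byte 5: 3b XOR 3d = 06
byte 6: b5 XOR f3 = 46

f8 94 37 0c b4 06 46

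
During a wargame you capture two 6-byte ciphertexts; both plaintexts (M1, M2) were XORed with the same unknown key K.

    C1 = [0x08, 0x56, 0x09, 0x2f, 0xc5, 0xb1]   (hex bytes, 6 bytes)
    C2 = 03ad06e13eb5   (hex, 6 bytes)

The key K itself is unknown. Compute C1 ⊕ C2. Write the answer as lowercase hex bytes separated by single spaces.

0b fb 0f ce fb 04

C1 ⊕ C2 = (M1 ⊕ K) ⊕ (M2 ⊕ K) = M1 ⊕ M2 — the shared key cancels under XOR.
00001000 ⊕ 00000011 = 00001011
01010110 ⊕ 10101101 = 11111011
00001001 ⊕ 00000110 = 00001111
00101111 ⊕ 11100001 = 11001110
11000101 ⊕ 00111110 = 11111011
10110001 ⊕ 10110101 = 00000100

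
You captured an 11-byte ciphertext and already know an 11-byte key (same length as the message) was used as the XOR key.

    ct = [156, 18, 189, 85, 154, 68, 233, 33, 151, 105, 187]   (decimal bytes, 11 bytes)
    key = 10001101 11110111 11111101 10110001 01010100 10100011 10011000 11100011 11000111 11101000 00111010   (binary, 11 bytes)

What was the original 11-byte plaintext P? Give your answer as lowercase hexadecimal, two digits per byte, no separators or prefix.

11e540e4cee771c2508181

XOR is its own inverse, so applying the key byte-wise gives the result directly.
byte 0: 10011100 ^ 10001101 = 00010001
byte 1: 00010010 ^ 11110111 = 11100101
byte 2: 10111101 ^ 11111101 = 01000000
byte 3: 01010101 ^ 10110001 = 11100100
byte 4: 10011010 ^ 01010100 = 11001110
byte 5: 01000100 ^ 10100011 = 11100111
byte 6: 11101001 ^ 10011000 = 01110001
byte 7: 00100001 ^ 11100011 = 11000010
byte 8: 10010111 ^ 11000111 = 01010000
byte 9: 01101001 ^ 11101000 = 10000001
byte 10: 10111011 ^ 00111010 = 10000001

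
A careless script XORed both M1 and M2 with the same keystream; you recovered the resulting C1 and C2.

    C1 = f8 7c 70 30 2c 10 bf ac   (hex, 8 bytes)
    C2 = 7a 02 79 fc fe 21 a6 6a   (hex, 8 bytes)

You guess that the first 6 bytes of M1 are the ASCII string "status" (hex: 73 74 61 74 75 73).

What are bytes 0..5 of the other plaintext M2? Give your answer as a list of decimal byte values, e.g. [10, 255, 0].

First, C1 ⊕ C2 = (M1 ⊕ K) ⊕ (M2 ⊕ K) = M1 ⊕ M2, so the key drops out. Then M2 = (M1 ⊕ M2) ⊕ M1 over the first 6 bytes.
byte 0: (f8 XOR 7a) XOR 73 = 82 XOR 73 = f1
byte 1: (7c XOR 02) XOR 74 = 7e XOR 74 = 0a
byte 2: (70 XOR 79) XOR 61 = 09 XOR 61 = 68
byte 3: (30 XOR fc) XOR 74 = cc XOR 74 = b8
byte 4: (2c XOR fe) XOR 75 = d2 XOR 75 = a7
byte 5: (10 XOR 21) XOR 73 = 31 XOR 73 = 42

[241, 10, 104, 184, 167, 66]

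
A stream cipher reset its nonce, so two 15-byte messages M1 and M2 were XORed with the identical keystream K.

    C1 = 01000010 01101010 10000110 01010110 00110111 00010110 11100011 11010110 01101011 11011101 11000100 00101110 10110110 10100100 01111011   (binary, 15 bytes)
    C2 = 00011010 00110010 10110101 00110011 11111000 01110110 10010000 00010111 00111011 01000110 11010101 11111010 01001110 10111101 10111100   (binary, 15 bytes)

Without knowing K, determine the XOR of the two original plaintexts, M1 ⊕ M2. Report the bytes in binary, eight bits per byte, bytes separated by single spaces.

01011000 01011000 00110011 01100101 11001111 01100000 01110011 11000001 01010000 10011011 00010001 11010100 11111000 00011001 11000111

C1 ⊕ C2 = (M1 ⊕ K) ⊕ (M2 ⊕ K) = M1 ⊕ M2 — the shared key cancels under XOR.
01000010 XOR 00011010 = 01011000
01101010 XOR 00110010 = 01011000
10000110 XOR 10110101 = 00110011
01010110 XOR 00110011 = 01100101
00110111 XOR 11111000 = 11001111
00010110 XOR 01110110 = 01100000
11100011 XOR 10010000 = 01110011
11010110 XOR 00010111 = 11000001
01101011 XOR 00111011 = 01010000
11011101 XOR 01000110 = 10011011
11000100 XOR 11010101 = 00010001
00101110 XOR 11111010 = 11010100
10110110 XOR 01001110 = 11111000
10100100 XOR 10111101 = 00011001
01111011 XOR 10111100 = 11000111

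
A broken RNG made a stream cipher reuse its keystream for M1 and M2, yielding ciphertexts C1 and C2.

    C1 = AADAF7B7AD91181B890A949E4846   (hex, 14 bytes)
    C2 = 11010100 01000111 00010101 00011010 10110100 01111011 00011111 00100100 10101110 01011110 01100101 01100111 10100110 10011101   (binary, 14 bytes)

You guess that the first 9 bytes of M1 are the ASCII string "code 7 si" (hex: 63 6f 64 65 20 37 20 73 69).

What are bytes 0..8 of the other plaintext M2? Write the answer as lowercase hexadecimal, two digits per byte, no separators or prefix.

First, C1 ⊕ C2 = (M1 ⊕ K) ⊕ (M2 ⊕ K) = M1 ⊕ M2, so the key drops out. Then M2 = (M1 ⊕ M2) ⊕ M1 over the first 9 bytes.
byte 0: (aa xor d4) xor 63 = 7e xor 63 = 1d
byte 1: (da xor 47) xor 6f = 9d xor 6f = f2
byte 2: (f7 xor 15) xor 64 = e2 xor 64 = 86
byte 3: (b7 xor 1a) xor 65 = ad xor 65 = c8
byte 4: (ad xor b4) xor 20 = 19 xor 20 = 39
byte 5: (91 xor 7b) xor 37 = ea xor 37 = dd
byte 6: (18 xor 1f) xor 20 = 07 xor 20 = 27
byte 7: (1b xor 24) xor 73 = 3f xor 73 = 4c
byte 8: (89 xor ae) xor 69 = 27 xor 69 = 4e

1df286c839dd274c4e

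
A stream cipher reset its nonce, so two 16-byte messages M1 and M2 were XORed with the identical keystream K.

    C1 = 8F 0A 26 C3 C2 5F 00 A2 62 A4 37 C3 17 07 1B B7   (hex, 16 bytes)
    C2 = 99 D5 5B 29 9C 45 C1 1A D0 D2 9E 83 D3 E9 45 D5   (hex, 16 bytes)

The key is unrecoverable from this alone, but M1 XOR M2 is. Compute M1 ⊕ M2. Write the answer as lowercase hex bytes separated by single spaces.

16 df 7d ea 5e 1a c1 b8 b2 76 a9 40 c4 ee 5e 62

C1 ⊕ C2 = (M1 ⊕ K) ⊕ (M2 ⊕ K) = M1 ⊕ M2 — the shared key cancels under XOR.
143 ⊕ 153 =  22
 10 ⊕ 213 = 223
 38 ⊕  91 = 125
195 ⊕  41 = 234
194 ⊕ 156 =  94
 95 ⊕  69 =  26
  0 ⊕ 193 = 193
162 ⊕  26 = 184
 98 ⊕ 208 = 178
164 ⊕ 210 = 118
 55 ⊕ 158 = 169
195 ⊕ 131 =  64
 23 ⊕ 211 = 196
  7 ⊕ 233 = 238
 27 ⊕  69 =  94
183 ⊕ 213 =  98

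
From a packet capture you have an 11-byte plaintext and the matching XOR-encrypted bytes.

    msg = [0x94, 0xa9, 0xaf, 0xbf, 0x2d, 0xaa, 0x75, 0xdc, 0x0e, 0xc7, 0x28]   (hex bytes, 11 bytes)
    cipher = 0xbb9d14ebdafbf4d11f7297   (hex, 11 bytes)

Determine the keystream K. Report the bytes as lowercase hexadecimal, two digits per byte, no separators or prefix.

Since cipher = msg ⊕ K, XORing both sides with msg gives K = msg ⊕ cipher.
byte 0: 148 xor 187 =  47
byte 1: 169 xor 157 =  52
byte 2: 175 xor  20 = 187
byte 3: 191 xor 235 =  84
byte 4:  45 xor 218 = 247
byte 5: 170 xor 251 =  81
byte 6: 117 xor 244 = 129
byte 7: 220 xor 209 =  13
byte 8:  14 xor  31 =  17
byte 9: 199 xor 114 = 181
byte 10:  40 xor 151 = 191

2f34bb54f751810d11b5bf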